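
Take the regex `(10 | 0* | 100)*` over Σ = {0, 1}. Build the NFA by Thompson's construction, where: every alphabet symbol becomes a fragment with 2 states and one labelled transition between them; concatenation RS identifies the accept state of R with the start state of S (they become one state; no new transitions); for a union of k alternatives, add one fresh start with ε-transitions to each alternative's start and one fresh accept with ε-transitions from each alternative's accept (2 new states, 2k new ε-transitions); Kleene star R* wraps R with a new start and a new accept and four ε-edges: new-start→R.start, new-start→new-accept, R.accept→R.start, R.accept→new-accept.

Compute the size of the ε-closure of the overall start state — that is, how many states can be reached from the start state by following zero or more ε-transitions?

Work bottom-up. For each fragment F, track |ε-closure(F.start)| and whether F's accept lies in that closure (i.e. whether F accepts ε). A single-symbol fragment has closure size 1 and does not accept ε.
  10 → |ε-closure| equals the left operand's closure size = 1 (its accept is not ε-reachable, so the closure stops there)
  0* → the star's fresh start ε-reaches both the body's start and the fresh accept: |ε-closure| = 2 + 1 = 3
  100 → same as the first factor's closure: |ε-closure| = 1
  10 | 0* | 100 → |ε-closure| = 1 (new start) + (1 + 3 + 1) + 1 (new accept, since some branch ε-reaches its own accept) = 7
  (10 | 0* | 100)* → new start has ε-edges to the inner start and to the new accept, so |ε-closure| = 2 + 7 = 9

9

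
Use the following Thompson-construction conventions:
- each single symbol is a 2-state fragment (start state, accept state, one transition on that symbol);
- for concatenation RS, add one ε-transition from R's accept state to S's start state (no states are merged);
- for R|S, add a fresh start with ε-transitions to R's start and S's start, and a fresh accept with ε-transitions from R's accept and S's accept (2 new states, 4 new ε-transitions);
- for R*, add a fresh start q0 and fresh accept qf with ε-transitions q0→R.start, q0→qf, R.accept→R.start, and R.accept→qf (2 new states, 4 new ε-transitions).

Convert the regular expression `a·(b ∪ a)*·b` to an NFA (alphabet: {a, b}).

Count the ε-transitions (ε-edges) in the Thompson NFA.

10

Building bottom-up:
Each of the 4 symbol leaves contributes 0 ε-transitions.
  b ∪ a = 4 ε-transitions
  (b ∪ a)* = 8 ε-transitions
  a·(b ∪ a)*·b = 10 ε-transitions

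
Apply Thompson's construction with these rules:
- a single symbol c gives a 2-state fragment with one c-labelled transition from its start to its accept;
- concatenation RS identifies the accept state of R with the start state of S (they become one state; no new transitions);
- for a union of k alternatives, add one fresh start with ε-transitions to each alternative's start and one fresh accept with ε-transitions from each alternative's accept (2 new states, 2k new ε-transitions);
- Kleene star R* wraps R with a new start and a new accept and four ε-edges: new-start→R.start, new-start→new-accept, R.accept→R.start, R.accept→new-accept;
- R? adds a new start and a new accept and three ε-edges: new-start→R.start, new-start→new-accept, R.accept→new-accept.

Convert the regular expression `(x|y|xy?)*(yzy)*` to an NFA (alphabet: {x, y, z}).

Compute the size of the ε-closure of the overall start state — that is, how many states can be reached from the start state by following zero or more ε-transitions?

8

Work bottom-up. For each fragment F, track |ε-closure(F.start)| and whether F's accept lies in that closure (i.e. whether F accepts ε). A single-symbol fragment has closure size 1 and does not accept ε.
  y? : new start has ε-edges to the inner start and to the new accept, so |ε-closure| = 2 + 1 = 3
  xy? : |ε-closure| equals the left operand's closure size = 1 (its accept is not ε-reachable, so the closure stops there)
  x|y|xy? : |ε-closure| = 1 + 1 + 1 + 1 = 4 (the new accept is not ε-reachable since no branch accepts ε)
  (x|y|xy?)* : the star's fresh start ε-reaches both the body's start and the fresh accept: |ε-closure| = 2 + 4 = 6
  yzy : same as the first factor's closure: |ε-closure| = 1
  (yzy)* : new start has ε-edges to the inner start and to the new accept, so |ε-closure| = 2 + 1 = 3
  (x|y|xy?)*(yzy)* : |ε-closure| = 6 + (3−1) = 8 (closure spills across the concat boundary because the left factor accepts ε)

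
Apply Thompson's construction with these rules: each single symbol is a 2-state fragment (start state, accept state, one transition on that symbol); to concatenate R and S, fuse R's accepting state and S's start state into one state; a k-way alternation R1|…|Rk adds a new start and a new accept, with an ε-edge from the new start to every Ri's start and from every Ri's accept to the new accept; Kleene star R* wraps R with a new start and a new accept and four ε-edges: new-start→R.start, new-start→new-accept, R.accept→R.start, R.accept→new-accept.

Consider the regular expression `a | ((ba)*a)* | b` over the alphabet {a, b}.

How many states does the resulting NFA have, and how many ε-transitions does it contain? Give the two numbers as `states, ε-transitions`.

14, 14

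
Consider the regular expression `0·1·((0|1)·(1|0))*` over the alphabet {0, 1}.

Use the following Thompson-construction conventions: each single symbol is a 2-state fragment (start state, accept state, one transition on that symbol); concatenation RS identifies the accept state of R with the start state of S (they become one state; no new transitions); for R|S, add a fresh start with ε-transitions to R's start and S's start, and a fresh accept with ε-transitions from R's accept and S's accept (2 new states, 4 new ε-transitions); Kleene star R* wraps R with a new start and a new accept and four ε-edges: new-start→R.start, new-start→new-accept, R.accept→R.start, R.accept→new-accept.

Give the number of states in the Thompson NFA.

15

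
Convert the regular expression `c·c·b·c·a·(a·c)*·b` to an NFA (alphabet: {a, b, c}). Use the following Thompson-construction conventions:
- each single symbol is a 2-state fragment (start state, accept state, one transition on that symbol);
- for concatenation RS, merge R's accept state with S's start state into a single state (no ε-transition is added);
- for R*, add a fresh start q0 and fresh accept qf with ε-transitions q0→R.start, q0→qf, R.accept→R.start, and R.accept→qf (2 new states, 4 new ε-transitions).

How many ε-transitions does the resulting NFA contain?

4

Recursing over subexpressions:
Each of the 8 symbol leaves contributes 0 ε-transitions.
  a·c → 0 ε-transitions
  (a·c)* → 4 ε-transitions
  c·c·b·c·a·(a·c)*·b → 4 ε-transitions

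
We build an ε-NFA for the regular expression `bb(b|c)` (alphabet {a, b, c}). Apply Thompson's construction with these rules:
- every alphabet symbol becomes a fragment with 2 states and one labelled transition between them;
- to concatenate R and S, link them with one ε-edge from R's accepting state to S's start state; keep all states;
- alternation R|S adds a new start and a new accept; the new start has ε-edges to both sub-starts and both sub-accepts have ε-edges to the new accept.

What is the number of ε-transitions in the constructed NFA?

Bottom-up over the parse tree:
Each of the 4 symbol leaves contributes 0 ε-transitions.
  b|c : 4 ε-transitions
  bb(b|c) : 6 ε-transitions

6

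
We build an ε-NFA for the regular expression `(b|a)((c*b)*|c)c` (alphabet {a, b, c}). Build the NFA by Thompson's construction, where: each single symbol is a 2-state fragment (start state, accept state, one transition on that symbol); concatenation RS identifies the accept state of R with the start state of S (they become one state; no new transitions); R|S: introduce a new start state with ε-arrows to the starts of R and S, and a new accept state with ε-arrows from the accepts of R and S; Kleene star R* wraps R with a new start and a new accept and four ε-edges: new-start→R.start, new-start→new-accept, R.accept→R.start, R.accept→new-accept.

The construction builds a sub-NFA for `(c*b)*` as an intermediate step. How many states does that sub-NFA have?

7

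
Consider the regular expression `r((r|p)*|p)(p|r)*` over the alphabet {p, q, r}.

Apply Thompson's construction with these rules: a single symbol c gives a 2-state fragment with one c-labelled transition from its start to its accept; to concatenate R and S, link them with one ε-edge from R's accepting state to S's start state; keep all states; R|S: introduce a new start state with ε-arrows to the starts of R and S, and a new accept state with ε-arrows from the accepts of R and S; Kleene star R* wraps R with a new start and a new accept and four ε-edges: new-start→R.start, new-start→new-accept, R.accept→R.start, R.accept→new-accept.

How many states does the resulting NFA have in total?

Building bottom-up:
Each of the 6 symbol leaves contributes a 2-state fragment.
  r|p : 6 states
  (r|p)* : 8 states
  (r|p)*|p : 12 states
  p|r : 6 states
  (p|r)* : 8 states
  r((r|p)*|p)(p|r)* : 22 states

22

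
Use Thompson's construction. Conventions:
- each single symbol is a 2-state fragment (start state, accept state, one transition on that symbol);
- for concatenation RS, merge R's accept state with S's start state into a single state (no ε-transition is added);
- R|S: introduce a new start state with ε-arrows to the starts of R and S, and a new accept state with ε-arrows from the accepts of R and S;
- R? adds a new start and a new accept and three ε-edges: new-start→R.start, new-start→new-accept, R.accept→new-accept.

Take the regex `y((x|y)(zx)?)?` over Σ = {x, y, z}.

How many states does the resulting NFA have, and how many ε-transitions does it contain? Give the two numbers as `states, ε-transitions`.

Building bottom-up:
Each of the 5 symbol leaves contributes 2 states and 0 ε-transitions.
  x|y — 6 states, 4 ε-transitions
  zx — 3 states, 0 ε-transitions
  (zx)? — 5 states, 3 ε-transitions
  (x|y)(zx)? — 10 states, 7 ε-transitions
  ((x|y)(zx)?)? — 12 states, 10 ε-transitions
  y((x|y)(zx)?)? — 13 states, 10 ε-transitions

13, 10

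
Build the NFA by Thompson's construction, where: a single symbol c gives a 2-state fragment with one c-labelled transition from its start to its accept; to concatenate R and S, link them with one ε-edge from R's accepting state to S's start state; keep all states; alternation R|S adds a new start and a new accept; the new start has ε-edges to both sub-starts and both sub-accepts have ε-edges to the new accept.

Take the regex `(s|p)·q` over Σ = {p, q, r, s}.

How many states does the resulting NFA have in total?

8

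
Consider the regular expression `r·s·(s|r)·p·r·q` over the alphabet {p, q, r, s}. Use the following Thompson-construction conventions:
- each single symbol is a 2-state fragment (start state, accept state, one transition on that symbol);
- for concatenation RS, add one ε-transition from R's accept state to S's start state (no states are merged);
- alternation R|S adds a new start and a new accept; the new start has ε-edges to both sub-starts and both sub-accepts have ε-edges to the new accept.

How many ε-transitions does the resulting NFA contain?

Building bottom-up:
Each of the 7 symbol leaves contributes 0 ε-transitions.
  s|r → 4 ε-transitions
  r·s·(s|r)·p·r·q → 9 ε-transitions

9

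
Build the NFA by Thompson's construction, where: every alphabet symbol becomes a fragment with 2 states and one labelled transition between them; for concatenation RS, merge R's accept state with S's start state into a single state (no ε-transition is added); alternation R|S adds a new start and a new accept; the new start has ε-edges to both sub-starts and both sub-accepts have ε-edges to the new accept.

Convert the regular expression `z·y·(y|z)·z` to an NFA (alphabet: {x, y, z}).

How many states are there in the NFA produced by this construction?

By structural recursion:
Each of the 5 symbol leaves contributes a 2-state fragment.
  y|z = 6 states
  z·y·(y|z)·z = 9 states

9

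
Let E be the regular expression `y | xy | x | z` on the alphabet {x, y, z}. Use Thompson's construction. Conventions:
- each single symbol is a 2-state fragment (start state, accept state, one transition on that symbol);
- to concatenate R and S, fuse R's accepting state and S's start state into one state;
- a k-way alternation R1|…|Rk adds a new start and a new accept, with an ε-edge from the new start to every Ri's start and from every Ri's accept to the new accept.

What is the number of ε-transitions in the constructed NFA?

8

Building bottom-up:
Each of the 5 symbol leaves contributes 0 ε-transitions.
  xy — 0 ε-transitions
  y | xy | x | z — 8 ε-transitions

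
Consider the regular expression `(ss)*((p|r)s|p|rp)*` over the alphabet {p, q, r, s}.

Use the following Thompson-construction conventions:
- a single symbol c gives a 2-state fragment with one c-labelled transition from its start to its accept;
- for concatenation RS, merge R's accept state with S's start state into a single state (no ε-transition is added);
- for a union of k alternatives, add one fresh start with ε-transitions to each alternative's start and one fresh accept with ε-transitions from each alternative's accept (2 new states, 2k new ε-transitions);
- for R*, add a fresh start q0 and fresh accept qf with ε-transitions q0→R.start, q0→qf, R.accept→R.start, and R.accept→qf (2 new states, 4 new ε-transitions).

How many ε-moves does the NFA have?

18

Building bottom-up:
Each of the 8 symbol leaves contributes 0 ε-transitions.
  ss = 0 ε-transitions
  (ss)* = 4 ε-transitions
  p|r = 4 ε-transitions
  (p|r)s = 4 ε-transitions
  rp = 0 ε-transitions
  (p|r)s|p|rp = 10 ε-transitions
  ((p|r)s|p|rp)* = 14 ε-transitions
  (ss)*((p|r)s|p|rp)* = 18 ε-transitions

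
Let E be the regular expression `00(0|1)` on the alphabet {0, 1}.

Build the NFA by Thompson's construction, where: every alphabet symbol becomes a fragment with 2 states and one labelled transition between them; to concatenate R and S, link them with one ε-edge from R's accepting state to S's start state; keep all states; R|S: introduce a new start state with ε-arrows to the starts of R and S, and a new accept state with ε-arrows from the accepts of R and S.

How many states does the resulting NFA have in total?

Recursing over subexpressions:
Each of the 4 symbol leaves contributes a 2-state fragment.
  0|1 — 6 states
  00(0|1) — 10 states

10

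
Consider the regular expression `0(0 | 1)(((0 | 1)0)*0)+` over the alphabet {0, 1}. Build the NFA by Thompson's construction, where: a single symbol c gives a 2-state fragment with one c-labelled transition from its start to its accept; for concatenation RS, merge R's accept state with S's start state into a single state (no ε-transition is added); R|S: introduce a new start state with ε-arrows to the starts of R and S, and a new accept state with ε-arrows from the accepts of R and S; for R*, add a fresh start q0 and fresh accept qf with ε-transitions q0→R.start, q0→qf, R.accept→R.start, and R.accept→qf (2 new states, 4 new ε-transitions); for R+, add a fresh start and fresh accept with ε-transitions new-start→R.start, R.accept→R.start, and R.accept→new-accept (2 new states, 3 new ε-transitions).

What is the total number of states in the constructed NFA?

18

By structural recursion:
Each of the 7 symbol leaves contributes a 2-state fragment.
  0 | 1 = 6 states
  0 | 1 = 6 states
  (0 | 1)0 = 7 states
  ((0 | 1)0)* = 9 states
  ((0 | 1)0)*0 = 10 states
  (((0 | 1)0)*0)+ = 12 states
  0(0 | 1)(((0 | 1)0)*0)+ = 18 states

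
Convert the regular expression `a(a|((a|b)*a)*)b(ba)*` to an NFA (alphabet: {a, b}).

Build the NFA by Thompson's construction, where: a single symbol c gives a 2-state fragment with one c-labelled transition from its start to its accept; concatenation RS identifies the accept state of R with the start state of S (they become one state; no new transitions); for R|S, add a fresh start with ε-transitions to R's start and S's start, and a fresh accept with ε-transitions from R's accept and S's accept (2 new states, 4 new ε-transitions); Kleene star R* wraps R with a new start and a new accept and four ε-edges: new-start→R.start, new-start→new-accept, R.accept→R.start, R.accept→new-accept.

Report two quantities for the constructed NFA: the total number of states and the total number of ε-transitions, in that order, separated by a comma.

21, 20

Per subexpression:
Each of the 8 symbol leaves contributes 2 states and 0 ε-transitions.
  a|b : 6 states, 4 ε-transitions
  (a|b)* : 8 states, 8 ε-transitions
  (a|b)*a : 9 states, 8 ε-transitions
  ((a|b)*a)* : 11 states, 12 ε-transitions
  a|((a|b)*a)* : 15 states, 16 ε-transitions
  ba : 3 states, 0 ε-transitions
  (ba)* : 5 states, 4 ε-transitions
  a(a|((a|b)*a)*)b(ba)* : 21 states, 20 ε-transitions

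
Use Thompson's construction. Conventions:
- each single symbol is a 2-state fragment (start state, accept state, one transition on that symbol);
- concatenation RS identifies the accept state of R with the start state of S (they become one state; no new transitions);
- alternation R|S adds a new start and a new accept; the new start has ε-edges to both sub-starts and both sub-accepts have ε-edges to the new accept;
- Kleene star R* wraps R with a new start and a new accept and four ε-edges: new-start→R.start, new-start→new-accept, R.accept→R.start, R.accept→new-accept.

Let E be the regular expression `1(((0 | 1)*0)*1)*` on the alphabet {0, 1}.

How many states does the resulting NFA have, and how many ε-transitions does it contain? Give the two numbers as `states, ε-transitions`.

By structural recursion:
Each of the 5 symbol leaves contributes 2 states and 0 ε-transitions.
  0 | 1 — 6 states, 4 ε-transitions
  (0 | 1)* — 8 states, 8 ε-transitions
  (0 | 1)*0 — 9 states, 8 ε-transitions
  ((0 | 1)*0)* — 11 states, 12 ε-transitions
  ((0 | 1)*0)*1 — 12 states, 12 ε-transitions
  (((0 | 1)*0)*1)* — 14 states, 16 ε-transitions
  1(((0 | 1)*0)*1)* — 15 states, 16 ε-transitions

15, 16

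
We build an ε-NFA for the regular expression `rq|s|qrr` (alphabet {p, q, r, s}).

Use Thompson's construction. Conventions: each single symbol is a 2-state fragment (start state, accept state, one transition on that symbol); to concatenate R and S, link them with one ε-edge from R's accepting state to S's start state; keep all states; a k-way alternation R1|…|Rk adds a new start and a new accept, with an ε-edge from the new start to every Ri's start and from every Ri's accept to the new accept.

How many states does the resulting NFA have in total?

Bottom-up over the parse tree:
Each of the 6 symbol leaves contributes a 2-state fragment.
  rq = 4 states
  qrr = 6 states
  rq|s|qrr = 14 states

14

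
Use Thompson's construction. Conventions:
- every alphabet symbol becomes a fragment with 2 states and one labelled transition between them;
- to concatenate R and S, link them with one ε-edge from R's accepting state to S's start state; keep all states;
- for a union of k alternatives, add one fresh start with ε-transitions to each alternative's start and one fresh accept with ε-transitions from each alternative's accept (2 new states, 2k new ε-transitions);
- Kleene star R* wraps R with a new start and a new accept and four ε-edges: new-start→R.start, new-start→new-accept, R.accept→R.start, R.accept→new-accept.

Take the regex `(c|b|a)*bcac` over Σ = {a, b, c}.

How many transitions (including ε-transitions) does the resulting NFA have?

21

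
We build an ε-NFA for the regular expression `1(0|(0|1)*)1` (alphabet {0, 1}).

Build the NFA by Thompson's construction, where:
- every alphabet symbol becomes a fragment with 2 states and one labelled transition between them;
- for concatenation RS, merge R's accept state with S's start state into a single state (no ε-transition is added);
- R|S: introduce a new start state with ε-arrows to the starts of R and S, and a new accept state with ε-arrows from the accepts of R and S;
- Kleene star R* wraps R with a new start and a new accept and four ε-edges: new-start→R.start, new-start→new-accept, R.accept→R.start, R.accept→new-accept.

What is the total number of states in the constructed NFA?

Building bottom-up:
Each of the 5 symbol leaves contributes a 2-state fragment.
  0|1 = 6 states
  (0|1)* = 8 states
  0|(0|1)* = 12 states
  1(0|(0|1)*)1 = 14 states

14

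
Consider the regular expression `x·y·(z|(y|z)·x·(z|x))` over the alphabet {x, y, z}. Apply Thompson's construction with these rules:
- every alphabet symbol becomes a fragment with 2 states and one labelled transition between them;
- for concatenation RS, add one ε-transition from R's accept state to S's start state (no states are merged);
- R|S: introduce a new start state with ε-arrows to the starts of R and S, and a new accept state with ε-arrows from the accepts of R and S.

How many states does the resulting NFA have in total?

Per subexpression:
Each of the 8 symbol leaves contributes a 2-state fragment.
  y|z → 6 states
  z|x → 6 states
  (y|z)·x·(z|x) → 14 states
  z|(y|z)·x·(z|x) → 18 states
  x·y·(z|(y|z)·x·(z|x)) → 22 states

22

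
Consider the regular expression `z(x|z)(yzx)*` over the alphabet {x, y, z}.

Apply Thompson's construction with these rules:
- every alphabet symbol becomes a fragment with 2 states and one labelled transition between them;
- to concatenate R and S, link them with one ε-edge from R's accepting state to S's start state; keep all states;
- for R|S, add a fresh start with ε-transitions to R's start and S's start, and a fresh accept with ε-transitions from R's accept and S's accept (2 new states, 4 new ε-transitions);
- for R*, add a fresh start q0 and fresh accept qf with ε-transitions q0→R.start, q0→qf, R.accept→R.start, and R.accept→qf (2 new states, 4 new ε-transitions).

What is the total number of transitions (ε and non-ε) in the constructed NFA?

18

Per subexpression:
Each of the 6 symbol leaves contributes 1 transition (1 symbol, 0 ε).
  x|z — 6 transitions (2 symbol, 4 ε)
  yzx — 5 transitions (3 symbol, 2 ε)
  (yzx)* — 9 transitions (3 symbol, 6 ε)
  z(x|z)(yzx)* — 18 transitions (6 symbol, 12 ε)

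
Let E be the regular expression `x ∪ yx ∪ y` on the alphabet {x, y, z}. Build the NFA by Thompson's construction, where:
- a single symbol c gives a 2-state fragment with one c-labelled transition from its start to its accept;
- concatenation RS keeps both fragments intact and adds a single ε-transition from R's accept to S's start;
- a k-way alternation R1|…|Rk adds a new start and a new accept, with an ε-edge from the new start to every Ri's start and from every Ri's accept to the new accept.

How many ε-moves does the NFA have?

Bottom-up over the parse tree:
Each of the 4 symbol leaves contributes 0 ε-transitions.
  yx → 1 ε-transition
  x ∪ yx ∪ y → 7 ε-transitions

7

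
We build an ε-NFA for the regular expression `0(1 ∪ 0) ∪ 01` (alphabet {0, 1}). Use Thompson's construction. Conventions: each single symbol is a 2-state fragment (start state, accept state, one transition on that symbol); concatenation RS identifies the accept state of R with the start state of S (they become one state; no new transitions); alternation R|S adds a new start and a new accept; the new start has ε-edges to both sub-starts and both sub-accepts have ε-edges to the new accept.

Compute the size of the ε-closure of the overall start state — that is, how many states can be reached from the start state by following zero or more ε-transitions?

3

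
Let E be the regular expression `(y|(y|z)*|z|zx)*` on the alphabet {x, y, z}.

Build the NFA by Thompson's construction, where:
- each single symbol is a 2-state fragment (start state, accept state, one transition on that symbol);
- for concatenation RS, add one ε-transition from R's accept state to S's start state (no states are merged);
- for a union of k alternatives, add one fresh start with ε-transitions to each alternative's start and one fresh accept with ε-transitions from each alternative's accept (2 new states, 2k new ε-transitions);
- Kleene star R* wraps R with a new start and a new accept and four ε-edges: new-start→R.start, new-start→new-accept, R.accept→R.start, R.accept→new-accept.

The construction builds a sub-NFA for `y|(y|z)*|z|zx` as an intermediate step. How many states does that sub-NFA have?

18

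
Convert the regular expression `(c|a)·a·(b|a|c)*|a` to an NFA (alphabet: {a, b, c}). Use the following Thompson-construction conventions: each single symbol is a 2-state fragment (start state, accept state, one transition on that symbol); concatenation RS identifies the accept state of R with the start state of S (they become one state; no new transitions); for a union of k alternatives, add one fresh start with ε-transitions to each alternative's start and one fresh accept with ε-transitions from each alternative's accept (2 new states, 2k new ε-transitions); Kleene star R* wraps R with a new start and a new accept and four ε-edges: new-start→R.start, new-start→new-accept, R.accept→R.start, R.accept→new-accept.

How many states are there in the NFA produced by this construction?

20

Per subexpression:
Each of the 7 symbol leaves contributes a 2-state fragment.
  c|a → 6 states
  b|a|c → 8 states
  (b|a|c)* → 10 states
  (c|a)·a·(b|a|c)* → 16 states
  (c|a)·a·(b|a|c)*|a → 20 states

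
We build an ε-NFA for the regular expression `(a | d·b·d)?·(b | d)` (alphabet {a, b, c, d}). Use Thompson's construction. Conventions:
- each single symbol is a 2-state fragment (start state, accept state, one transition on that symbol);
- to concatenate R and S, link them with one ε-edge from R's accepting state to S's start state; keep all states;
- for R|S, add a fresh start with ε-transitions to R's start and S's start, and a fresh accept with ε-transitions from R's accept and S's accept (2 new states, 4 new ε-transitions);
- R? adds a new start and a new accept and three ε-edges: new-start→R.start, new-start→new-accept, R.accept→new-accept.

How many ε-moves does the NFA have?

14

Building bottom-up:
Each of the 6 symbol leaves contributes 0 ε-transitions.
  d·b·d → 2 ε-transitions
  a | d·b·d → 6 ε-transitions
  (a | d·b·d)? → 9 ε-transitions
  b | d → 4 ε-transitions
  (a | d·b·d)?·(b | d) → 14 ε-transitions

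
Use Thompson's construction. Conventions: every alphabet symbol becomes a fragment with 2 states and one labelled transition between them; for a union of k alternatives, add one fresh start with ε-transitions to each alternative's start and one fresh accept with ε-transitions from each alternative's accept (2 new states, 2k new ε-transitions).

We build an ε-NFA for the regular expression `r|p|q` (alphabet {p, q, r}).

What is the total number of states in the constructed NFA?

Recursing over subexpressions:
Each of the 3 symbol leaves contributes a 2-state fragment.
  r|p|q = 8 states

8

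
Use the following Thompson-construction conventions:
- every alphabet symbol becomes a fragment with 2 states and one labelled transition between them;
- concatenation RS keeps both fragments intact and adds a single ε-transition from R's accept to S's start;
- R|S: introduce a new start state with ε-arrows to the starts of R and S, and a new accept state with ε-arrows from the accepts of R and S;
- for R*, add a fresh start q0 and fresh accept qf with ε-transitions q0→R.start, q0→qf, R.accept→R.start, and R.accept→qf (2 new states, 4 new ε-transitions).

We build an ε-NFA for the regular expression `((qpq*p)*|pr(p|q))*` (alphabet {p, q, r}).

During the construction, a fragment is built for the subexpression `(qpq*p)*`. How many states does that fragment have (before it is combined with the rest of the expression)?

12

Fragment for `(qpq*p)*`:
Each of the 4 symbol leaves contributes a 2-state fragment.
  q* — 4 states
  qpq*p — 10 states
  (qpq*p)* — 12 states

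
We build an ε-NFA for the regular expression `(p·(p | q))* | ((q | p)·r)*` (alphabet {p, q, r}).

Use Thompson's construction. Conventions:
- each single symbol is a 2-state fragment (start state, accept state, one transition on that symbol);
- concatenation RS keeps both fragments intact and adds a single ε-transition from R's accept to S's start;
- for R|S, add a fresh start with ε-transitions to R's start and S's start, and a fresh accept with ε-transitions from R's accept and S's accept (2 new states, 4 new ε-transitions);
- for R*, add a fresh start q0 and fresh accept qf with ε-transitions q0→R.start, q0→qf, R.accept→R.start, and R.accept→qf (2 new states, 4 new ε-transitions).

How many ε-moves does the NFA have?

Bottom-up over the parse tree:
Each of the 6 symbol leaves contributes 0 ε-transitions.
  p | q — 4 ε-transitions
  p·(p | q) — 5 ε-transitions
  (p·(p | q))* — 9 ε-transitions
  q | p — 4 ε-transitions
  (q | p)·r — 5 ε-transitions
  ((q | p)·r)* — 9 ε-transitions
  (p·(p | q))* | ((q | p)·r)* — 22 ε-transitions

22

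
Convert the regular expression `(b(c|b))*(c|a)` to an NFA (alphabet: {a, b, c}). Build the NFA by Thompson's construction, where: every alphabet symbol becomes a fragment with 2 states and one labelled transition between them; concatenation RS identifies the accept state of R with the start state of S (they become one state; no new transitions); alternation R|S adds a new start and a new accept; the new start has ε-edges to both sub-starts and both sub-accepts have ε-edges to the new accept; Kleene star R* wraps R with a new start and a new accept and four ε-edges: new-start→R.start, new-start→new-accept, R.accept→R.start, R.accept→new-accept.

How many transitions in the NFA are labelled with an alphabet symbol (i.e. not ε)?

5

Bottom-up over the parse tree:
Each of the 5 symbol leaves contributes exactly 1 symbol transition.
  c|b : 2 symbol transitions
  b(c|b) : 3 symbol transitions
  (b(c|b))* : 3 symbol transitions
  c|a : 2 symbol transitions
  (b(c|b))*(c|a) : 5 symbol transitions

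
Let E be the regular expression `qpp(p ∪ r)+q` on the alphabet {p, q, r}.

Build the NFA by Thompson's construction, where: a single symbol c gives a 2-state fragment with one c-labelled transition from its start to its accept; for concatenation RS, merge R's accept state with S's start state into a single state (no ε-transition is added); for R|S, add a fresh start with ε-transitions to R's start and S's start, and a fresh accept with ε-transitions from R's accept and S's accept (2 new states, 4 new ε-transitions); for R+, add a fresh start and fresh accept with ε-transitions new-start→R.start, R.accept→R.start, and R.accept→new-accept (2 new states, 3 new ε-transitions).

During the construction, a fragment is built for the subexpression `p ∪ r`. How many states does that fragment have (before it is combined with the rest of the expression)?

Fragment for `p ∪ r`:
Each of the 2 symbol leaves contributes a 2-state fragment.
  p ∪ r = 6 states

6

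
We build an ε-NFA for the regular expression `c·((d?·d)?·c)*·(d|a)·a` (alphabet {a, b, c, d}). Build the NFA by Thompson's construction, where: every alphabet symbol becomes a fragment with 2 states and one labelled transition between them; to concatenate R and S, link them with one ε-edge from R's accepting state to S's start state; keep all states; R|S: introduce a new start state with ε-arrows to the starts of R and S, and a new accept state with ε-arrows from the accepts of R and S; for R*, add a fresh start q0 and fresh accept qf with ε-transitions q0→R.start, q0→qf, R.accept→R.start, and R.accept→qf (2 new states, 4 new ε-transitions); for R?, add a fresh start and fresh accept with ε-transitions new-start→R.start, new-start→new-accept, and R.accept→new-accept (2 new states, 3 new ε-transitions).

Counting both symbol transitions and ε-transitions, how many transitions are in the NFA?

26

Recursing over subexpressions:
Each of the 7 symbol leaves contributes 1 transition (1 symbol, 0 ε).
  d? = 4 transitions (1 symbol, 3 ε)
  d?·d = 6 transitions (2 symbol, 4 ε)
  (d?·d)? = 9 transitions (2 symbol, 7 ε)
  (d?·d)?·c = 11 transitions (3 symbol, 8 ε)
  ((d?·d)?·c)* = 15 transitions (3 symbol, 12 ε)
  d|a = 6 transitions (2 symbol, 4 ε)
  c·((d?·d)?·c)*·(d|a)·a = 26 transitions (7 symbol, 19 ε)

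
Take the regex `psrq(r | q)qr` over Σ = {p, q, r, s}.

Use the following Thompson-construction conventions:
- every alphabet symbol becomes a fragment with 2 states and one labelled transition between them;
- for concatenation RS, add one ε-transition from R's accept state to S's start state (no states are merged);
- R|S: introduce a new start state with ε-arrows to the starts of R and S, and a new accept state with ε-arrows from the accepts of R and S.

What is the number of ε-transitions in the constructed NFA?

10

Per subexpression:
Each of the 8 symbol leaves contributes 0 ε-transitions.
  r | q — 4 ε-transitions
  psrq(r | q)qr — 10 ε-transitions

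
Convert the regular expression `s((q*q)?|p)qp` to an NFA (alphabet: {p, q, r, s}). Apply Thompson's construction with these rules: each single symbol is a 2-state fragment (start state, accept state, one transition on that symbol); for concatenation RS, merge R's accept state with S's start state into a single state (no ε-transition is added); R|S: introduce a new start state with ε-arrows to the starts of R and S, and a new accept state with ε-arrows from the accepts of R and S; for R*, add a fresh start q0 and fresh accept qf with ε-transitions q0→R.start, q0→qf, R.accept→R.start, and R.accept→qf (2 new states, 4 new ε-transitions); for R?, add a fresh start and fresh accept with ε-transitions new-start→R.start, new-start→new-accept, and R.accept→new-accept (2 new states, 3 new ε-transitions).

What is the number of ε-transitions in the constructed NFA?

11

Bottom-up over the parse tree:
Each of the 6 symbol leaves contributes 0 ε-transitions.
  q* — 4 ε-transitions
  q*q — 4 ε-transitions
  (q*q)? — 7 ε-transitions
  (q*q)?|p — 11 ε-transitions
  s((q*q)?|p)qp — 11 ε-transitions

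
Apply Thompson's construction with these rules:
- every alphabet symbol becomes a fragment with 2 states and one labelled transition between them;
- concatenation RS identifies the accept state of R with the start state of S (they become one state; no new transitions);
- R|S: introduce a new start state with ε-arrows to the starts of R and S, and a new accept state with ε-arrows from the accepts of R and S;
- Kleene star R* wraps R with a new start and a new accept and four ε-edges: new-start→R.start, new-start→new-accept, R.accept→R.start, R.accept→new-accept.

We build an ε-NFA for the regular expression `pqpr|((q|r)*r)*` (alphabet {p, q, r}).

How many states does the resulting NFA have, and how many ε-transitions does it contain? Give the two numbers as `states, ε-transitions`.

18, 16

Per subexpression:
Each of the 7 symbol leaves contributes 2 states and 0 ε-transitions.
  pqpr : 5 states, 0 ε-transitions
  q|r : 6 states, 4 ε-transitions
  (q|r)* : 8 states, 8 ε-transitions
  (q|r)*r : 9 states, 8 ε-transitions
  ((q|r)*r)* : 11 states, 12 ε-transitions
  pqpr|((q|r)*r)* : 18 states, 16 ε-transitions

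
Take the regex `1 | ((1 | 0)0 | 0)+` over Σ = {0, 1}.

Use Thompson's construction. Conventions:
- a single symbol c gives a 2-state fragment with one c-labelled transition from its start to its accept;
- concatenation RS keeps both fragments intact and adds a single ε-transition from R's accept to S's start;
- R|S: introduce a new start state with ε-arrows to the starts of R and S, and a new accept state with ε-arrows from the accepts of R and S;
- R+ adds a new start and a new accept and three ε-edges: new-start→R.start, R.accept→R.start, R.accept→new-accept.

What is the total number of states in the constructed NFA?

By structural recursion:
Each of the 5 symbol leaves contributes a 2-state fragment.
  1 | 0 : 6 states
  (1 | 0)0 : 8 states
  (1 | 0)0 | 0 : 12 states
  ((1 | 0)0 | 0)+ : 14 states
  1 | ((1 | 0)0 | 0)+ : 18 states

18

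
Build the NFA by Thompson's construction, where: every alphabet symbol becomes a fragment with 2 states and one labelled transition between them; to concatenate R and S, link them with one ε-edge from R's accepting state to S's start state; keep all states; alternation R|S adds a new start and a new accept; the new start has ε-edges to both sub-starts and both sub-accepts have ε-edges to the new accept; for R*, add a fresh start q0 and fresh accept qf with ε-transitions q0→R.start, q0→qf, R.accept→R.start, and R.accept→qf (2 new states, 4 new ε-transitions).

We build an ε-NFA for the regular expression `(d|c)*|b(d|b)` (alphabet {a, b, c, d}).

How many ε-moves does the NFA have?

17

Building bottom-up:
Each of the 5 symbol leaves contributes 0 ε-transitions.
  d|c → 4 ε-transitions
  (d|c)* → 8 ε-transitions
  d|b → 4 ε-transitions
  b(d|b) → 5 ε-transitions
  (d|c)*|b(d|b) → 17 ε-transitions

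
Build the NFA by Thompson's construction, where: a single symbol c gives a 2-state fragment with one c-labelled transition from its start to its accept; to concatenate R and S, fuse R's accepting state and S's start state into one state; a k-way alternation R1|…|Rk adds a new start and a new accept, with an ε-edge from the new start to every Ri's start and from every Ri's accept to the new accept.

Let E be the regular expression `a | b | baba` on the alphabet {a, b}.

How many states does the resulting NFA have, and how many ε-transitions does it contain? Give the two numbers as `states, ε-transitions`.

11, 6

Recursing over subexpressions:
Each of the 6 symbol leaves contributes 2 states and 0 ε-transitions.
  baba : 5 states, 0 ε-transitions
  a | b | baba : 11 states, 6 ε-transitions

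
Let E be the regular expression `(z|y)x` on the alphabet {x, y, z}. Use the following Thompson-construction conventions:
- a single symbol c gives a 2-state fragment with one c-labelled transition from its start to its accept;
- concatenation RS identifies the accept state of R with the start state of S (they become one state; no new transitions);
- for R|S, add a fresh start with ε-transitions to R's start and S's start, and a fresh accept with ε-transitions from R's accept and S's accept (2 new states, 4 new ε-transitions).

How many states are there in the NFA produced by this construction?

Building bottom-up:
Each of the 3 symbol leaves contributes a 2-state fragment.
  z|y → 6 states
  (z|y)x → 7 states

7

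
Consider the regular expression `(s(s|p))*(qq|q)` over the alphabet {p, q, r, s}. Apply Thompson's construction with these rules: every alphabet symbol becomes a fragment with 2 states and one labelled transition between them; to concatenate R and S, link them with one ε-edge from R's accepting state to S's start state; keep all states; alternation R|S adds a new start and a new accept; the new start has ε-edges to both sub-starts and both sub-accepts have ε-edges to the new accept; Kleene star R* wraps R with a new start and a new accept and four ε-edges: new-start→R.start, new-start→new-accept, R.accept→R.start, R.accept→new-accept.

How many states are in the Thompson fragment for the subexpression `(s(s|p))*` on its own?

Fragment for `(s(s|p))*`:
Each of the 3 symbol leaves contributes a 2-state fragment.
  s|p = 6 states
  s(s|p) = 8 states
  (s(s|p))* = 10 states

10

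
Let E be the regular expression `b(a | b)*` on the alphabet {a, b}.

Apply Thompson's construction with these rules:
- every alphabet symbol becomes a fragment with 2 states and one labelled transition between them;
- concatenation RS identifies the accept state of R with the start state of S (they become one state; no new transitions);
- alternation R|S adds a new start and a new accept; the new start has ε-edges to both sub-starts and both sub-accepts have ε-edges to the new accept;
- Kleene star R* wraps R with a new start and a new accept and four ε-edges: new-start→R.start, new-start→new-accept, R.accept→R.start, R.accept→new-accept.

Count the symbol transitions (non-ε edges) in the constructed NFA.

3

By structural recursion:
Each of the 3 symbol leaves contributes exactly 1 symbol transition.
  a | b — 2 symbol transitions
  (a | b)* — 2 symbol transitions
  b(a | b)* — 3 symbol transitions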